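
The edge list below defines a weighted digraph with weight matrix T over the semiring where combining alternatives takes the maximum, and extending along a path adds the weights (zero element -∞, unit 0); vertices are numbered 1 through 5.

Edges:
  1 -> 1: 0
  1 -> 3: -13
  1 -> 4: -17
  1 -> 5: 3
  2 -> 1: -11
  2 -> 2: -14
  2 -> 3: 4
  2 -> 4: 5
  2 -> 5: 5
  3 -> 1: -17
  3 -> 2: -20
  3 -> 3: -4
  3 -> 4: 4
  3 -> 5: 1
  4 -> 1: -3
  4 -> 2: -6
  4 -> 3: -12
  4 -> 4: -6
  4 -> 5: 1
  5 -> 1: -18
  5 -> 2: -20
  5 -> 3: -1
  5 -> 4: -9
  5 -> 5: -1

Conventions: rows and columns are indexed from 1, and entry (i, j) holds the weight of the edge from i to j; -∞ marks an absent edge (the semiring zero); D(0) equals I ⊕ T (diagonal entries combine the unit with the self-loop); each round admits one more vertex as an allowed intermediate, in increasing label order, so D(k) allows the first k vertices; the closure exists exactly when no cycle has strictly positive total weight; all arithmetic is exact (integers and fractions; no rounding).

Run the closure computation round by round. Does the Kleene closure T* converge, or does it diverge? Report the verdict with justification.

D(0):
  [0, -∞, -13, -17, 3]
  [-11, 0, 4, 5, 5]
  [-17, -20, 0, 4, 1]
  [-3, -6, -12, 0, 1]
  [-18, -20, -1, -9, 0]
D(1):
  [0, -∞, -13, -17, 3]
  [-11, 0, 4, 5, 5]
  [-17, -20, 0, 4, 1]
  [-3, -6, -12, 0, 1]
  [-18, -20, -1, -9, 0]
D(2):
  [0, -∞, -13, -17, 3]
  [-11, 0, 4, 5, 5]
  [-17, -20, 0, 4, 1]
  [-3, -6, -2, 0, 1]
  [-18, -20, -1, -9, 0]
Detection: at round 3, diagonal entry (4, 4) turns strictly positive.
Key observation: the cycle 4->2->3->4 has total weight (-6) + 4 + 4, which is strictly positive.
Answer: DIVERGES — positive cycle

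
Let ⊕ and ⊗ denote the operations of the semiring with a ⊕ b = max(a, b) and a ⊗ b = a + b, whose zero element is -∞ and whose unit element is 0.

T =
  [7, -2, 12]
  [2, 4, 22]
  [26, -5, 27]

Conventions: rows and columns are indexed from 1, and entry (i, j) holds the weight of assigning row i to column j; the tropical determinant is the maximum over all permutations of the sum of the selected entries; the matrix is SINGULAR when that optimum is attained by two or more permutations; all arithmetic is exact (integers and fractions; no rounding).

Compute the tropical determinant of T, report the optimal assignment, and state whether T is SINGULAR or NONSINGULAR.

σ = (1, 2, 3): 7 + 4 + 27 = 38
σ = (1, 3, 2): 7 + 22 + (-5) = 24
σ = (2, 1, 3): (-2) + 2 + 27 = 27
σ = (2, 3, 1): (-2) + 22 + 26 = 46
σ = (3, 1, 2): 12 + 2 + (-5) = 9
σ = (3, 2, 1): 12 + 4 + 26 = 42
Optimal value attained by: σ = (2, 3, 1).
Answer: det⊕(T) = 46; verdict: NONSINGULAR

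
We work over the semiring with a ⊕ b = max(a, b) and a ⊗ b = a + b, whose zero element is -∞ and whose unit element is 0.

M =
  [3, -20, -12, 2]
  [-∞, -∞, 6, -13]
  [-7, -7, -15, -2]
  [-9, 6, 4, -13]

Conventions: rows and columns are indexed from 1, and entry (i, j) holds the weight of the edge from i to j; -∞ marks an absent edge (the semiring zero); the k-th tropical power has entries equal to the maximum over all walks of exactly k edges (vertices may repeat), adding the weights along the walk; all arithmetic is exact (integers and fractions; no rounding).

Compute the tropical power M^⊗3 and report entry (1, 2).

M^⊗2:
  [6, 8, 6, 5]
  [-1, -1, -9, 4]
  [-4, 4, 2, -5]
  [-3, -3, 12, 2]
M^⊗3:
  [9, 11, 14, 8]
  [2, 10, 8, 1]
  [-1, 1, 10, 0]
  [5, 8, 6, 10]
Key observation: the optimum is the walk 1->1->4->2, with weight 3 + 2 + 6 = 11.
Optimal value attained by: walk 1->1->4->2.
Answer: (M^⊗3)[1][2] = 11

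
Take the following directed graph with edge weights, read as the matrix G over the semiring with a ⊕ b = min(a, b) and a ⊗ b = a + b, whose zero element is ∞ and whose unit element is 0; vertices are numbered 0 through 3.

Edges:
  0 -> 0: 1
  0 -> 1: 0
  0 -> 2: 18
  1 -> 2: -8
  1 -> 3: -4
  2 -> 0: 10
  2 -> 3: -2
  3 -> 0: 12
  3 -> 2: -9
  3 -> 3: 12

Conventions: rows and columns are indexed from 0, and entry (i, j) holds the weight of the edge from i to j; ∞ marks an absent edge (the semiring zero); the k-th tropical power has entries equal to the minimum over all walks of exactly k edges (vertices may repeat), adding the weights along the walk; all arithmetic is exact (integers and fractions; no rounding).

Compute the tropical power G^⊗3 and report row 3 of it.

G^⊗2:
  [2, 1, -8, -4]
  [2, ∞, -13, -10]
  [10, 10, -11, 10]
  [1, 12, 3, -11]
G^⊗3:
  [2, 2, -13, -10]
  [-3, 2, -19, -15]
  [-1, 10, 1, -13]
  [1, 1, -20, 1]
Answer: row 3 of G^⊗3 = [1, 1, -20, 1]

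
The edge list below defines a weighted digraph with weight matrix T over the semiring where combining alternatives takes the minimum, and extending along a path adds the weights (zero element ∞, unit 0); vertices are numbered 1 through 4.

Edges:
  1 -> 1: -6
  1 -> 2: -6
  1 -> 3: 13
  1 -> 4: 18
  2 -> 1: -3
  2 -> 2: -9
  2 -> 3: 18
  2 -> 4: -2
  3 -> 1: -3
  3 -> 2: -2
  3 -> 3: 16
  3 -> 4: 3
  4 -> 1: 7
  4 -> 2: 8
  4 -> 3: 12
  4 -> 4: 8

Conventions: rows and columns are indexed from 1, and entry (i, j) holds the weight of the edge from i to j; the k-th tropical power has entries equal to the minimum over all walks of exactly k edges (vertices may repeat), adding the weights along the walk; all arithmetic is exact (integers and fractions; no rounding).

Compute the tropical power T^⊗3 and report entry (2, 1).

T^⊗2:
  [-12, -15, 7, -8]
  [-12, -18, 9, -11]
  [-9, -11, 10, -4]
  [1, -1, 20, 6]
T^⊗3:
  [-18, -24, 1, -17]
  [-21, -27, 0, -20]
  [-15, -20, 4, -13]
  [-5, -10, 14, -3]
Key observation: the optimum is the walk 2->2->2->1, with weight (-9) + (-9) + (-3) = -21.
Optimal value attained by: walk 2->2->2->1.
Answer: (T^⊗3)[2][1] = -21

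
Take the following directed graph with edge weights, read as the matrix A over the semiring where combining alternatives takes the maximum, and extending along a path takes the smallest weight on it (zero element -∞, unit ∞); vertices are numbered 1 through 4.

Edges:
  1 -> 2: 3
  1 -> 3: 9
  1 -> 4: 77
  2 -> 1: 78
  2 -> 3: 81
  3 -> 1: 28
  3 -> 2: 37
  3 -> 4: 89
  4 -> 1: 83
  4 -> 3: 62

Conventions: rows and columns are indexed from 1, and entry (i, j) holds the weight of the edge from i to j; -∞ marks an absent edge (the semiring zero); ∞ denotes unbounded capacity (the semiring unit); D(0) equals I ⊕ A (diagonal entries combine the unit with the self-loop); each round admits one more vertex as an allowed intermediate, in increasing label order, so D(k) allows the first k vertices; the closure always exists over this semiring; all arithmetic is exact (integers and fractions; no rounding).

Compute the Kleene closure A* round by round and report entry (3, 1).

D(0):
  [∞, 3, 9, 77]
  [78, ∞, 81, -∞]
  [28, 37, ∞, 89]
  [83, -∞, 62, ∞]
D(1):
  [∞, 3, 9, 77]
  [78, ∞, 81, 77]
  [28, 37, ∞, 89]
  [83, 3, 62, ∞]
D(2):
  [∞, 3, 9, 77]
  [78, ∞, 81, 77]
  [37, 37, ∞, 89]
  [83, 3, 62, ∞]
D(3):
  [∞, 9, 9, 77]
  [78, ∞, 81, 81]
  [37, 37, ∞, 89]
  [83, 37, 62, ∞]
D(4):
  [∞, 37, 62, 77]
  [81, ∞, 81, 81]
  [83, 37, ∞, 89]
  [83, 37, 62, ∞]
Answer: A*[3][1] = 83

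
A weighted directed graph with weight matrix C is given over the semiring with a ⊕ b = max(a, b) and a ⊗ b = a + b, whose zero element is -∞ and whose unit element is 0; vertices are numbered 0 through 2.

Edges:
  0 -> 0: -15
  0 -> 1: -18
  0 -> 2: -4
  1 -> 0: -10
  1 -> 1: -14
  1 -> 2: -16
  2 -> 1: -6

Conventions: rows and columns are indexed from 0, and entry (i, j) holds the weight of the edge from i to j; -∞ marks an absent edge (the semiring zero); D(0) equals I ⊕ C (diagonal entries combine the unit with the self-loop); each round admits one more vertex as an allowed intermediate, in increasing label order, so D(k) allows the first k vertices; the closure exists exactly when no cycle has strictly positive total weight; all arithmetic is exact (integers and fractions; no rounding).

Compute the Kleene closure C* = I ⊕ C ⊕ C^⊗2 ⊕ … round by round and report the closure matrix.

D(0):
  [0, -18, -4]
  [-10, 0, -16]
  [-∞, -6, 0]
D(1):
  [0, -18, -4]
  [-10, 0, -14]
  [-∞, -6, 0]
D(2):
  [0, -18, -4]
  [-10, 0, -14]
  [-16, -6, 0]
D(3):
  [0, -10, -4]
  [-10, 0, -14]
  [-16, -6, 0]
Answer: C* = [[0, -10, -4], [-10, 0, -14], [-16, -6, 0]]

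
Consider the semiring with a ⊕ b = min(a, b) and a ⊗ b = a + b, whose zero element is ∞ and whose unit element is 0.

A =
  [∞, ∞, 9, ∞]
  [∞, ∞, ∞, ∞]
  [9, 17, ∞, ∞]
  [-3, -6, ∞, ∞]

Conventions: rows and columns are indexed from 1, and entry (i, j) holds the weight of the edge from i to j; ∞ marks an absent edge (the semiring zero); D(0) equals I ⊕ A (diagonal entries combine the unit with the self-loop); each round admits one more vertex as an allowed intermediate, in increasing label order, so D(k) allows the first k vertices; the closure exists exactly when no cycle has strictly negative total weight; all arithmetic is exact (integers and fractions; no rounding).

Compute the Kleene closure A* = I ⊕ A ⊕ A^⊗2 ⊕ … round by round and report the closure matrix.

D(0):
  [0, ∞, 9, ∞]
  [∞, 0, ∞, ∞]
  [9, 17, 0, ∞]
  [-3, -6, ∞, 0]
D(1):
  [0, ∞, 9, ∞]
  [∞, 0, ∞, ∞]
  [9, 17, 0, ∞]
  [-3, -6, 6, 0]
D(2):
  [0, ∞, 9, ∞]
  [∞, 0, ∞, ∞]
  [9, 17, 0, ∞]
  [-3, -6, 6, 0]
D(3):
  [0, 26, 9, ∞]
  [∞, 0, ∞, ∞]
  [9, 17, 0, ∞]
  [-3, -6, 6, 0]
D(4):
  [0, 26, 9, ∞]
  [∞, 0, ∞, ∞]
  [9, 17, 0, ∞]
  [-3, -6, 6, 0]
Answer: A* = [[0, 26, 9, ∞], [∞, 0, ∞, ∞], [9, 17, 0, ∞], [-3, -6, 6, 0]]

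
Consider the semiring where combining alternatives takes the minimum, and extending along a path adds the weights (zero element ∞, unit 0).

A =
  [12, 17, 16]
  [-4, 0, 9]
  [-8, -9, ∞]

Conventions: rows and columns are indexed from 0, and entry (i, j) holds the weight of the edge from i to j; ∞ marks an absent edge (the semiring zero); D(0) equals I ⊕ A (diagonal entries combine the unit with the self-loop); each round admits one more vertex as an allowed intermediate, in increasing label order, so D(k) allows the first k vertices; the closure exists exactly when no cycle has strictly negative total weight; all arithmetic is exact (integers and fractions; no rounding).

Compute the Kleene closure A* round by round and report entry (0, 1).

D(0):
  [0, 17, 16]
  [-4, 0, 9]
  [-8, -9, 0]
D(1):
  [0, 17, 16]
  [-4, 0, 9]
  [-8, -9, 0]
D(2):
  [0, 17, 16]
  [-4, 0, 9]
  [-13, -9, 0]
D(3):
  [0, 7, 16]
  [-4, 0, 9]
  [-13, -9, 0]
Answer: A*[0][1] = 7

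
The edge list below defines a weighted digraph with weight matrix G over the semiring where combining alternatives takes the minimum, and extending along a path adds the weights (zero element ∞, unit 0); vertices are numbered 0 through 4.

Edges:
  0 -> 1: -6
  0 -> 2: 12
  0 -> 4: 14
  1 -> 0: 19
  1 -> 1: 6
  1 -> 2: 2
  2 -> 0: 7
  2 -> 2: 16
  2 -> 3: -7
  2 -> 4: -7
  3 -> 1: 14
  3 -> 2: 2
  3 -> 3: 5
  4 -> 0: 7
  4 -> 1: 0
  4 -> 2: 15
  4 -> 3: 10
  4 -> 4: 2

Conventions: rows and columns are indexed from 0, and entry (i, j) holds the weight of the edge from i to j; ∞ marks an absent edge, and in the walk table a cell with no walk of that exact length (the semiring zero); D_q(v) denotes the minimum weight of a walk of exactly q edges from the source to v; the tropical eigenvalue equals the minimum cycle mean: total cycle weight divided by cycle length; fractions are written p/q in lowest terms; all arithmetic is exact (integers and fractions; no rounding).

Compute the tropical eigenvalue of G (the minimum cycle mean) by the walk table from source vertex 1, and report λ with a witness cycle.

q=0: [∞, 0, ∞, ∞, ∞]
q=1: [19, 6, 2, ∞, ∞]
q=2: [9, 12, 8, -5, -5]
q=3: [2, -5, -3, 0, -3]
q=4: [4, -4, -3, -10, -10]
q=5: [-3, -10, -8, -10, -10]
Optimal cycle mean attained by: cycle 2->3->2, total (-7) + 2, length 2.
Answer: λ = -5/2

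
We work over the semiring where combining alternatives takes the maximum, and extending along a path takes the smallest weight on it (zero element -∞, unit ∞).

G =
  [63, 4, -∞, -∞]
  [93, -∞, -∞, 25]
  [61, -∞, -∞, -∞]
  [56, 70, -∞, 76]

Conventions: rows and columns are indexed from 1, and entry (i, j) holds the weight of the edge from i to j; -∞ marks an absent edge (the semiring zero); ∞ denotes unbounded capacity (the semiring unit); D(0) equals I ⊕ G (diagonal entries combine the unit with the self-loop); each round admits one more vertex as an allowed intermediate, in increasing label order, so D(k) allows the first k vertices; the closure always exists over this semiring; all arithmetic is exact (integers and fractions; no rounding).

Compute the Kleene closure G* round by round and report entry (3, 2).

D(0):
  [∞, 4, -∞, -∞]
  [93, ∞, -∞, 25]
  [61, -∞, ∞, -∞]
  [56, 70, -∞, ∞]
D(1):
  [∞, 4, -∞, -∞]
  [93, ∞, -∞, 25]
  [61, 4, ∞, -∞]
  [56, 70, -∞, ∞]
D(2):
  [∞, 4, -∞, 4]
  [93, ∞, -∞, 25]
  [61, 4, ∞, 4]
  [70, 70, -∞, ∞]
D(3):
  [∞, 4, -∞, 4]
  [93, ∞, -∞, 25]
  [61, 4, ∞, 4]
  [70, 70, -∞, ∞]
D(4):
  [∞, 4, -∞, 4]
  [93, ∞, -∞, 25]
  [61, 4, ∞, 4]
  [70, 70, -∞, ∞]
Answer: G*[3][2] = 4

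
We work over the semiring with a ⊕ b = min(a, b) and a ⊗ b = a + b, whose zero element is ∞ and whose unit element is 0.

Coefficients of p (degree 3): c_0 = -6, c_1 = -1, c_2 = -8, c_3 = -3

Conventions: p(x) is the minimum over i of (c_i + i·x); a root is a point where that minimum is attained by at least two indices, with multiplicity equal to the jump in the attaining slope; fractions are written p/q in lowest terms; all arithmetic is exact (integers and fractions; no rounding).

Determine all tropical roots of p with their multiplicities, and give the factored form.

hull edge (i=0, c=-6) to (i=2, c=-8): slope -1, span 2
hull edge (i=2, c=-8) to (i=3, c=-3): slope 5, span 1
Factored form: p(x) = -3 ⊗ (x ⊕ (-5)) ⊗ (x ⊕ 1) ⊗ (x ⊕ 1)
Answer: roots = -5 (mult 1), 1 (mult 2)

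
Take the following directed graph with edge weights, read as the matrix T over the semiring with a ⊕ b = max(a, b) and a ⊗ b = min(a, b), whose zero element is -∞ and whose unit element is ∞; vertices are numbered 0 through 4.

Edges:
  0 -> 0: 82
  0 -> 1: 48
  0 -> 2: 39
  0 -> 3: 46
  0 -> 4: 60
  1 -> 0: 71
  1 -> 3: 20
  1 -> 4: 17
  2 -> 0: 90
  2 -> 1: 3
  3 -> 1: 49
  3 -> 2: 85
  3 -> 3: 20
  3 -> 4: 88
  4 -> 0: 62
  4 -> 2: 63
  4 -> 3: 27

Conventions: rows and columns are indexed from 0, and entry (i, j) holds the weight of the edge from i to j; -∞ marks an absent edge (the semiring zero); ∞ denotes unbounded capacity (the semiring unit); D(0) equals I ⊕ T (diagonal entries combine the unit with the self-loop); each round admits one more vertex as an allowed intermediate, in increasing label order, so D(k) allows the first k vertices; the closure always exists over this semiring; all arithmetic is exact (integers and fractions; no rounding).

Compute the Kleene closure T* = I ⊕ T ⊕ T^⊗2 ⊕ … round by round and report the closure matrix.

D(0):
  [∞, 48, 39, 46, 60]
  [71, ∞, -∞, 20, 17]
  [90, 3, ∞, -∞, -∞]
  [-∞, 49, 85, ∞, 88]
  [62, -∞, 63, 27, ∞]
D(1):
  [∞, 48, 39, 46, 60]
  [71, ∞, 39, 46, 60]
  [90, 48, ∞, 46, 60]
  [-∞, 49, 85, ∞, 88]
  [62, 48, 63, 46, ∞]
D(2):
  [∞, 48, 39, 46, 60]
  [71, ∞, 39, 46, 60]
  [90, 48, ∞, 46, 60]
  [49, 49, 85, ∞, 88]
  [62, 48, 63, 46, ∞]
D(3):
  [∞, 48, 39, 46, 60]
  [71, ∞, 39, 46, 60]
  [90, 48, ∞, 46, 60]
  [85, 49, 85, ∞, 88]
  [63, 48, 63, 46, ∞]
D(4):
  [∞, 48, 46, 46, 60]
  [71, ∞, 46, 46, 60]
  [90, 48, ∞, 46, 60]
  [85, 49, 85, ∞, 88]
  [63, 48, 63, 46, ∞]
D(5):
  [∞, 48, 60, 46, 60]
  [71, ∞, 60, 46, 60]
  [90, 48, ∞, 46, 60]
  [85, 49, 85, ∞, 88]
  [63, 48, 63, 46, ∞]
Answer: T* = [[∞, 48, 60, 46, 60], [71, ∞, 60, 46, 60], [90, 48, ∞, 46, 60], [85, 49, 85, ∞, 88], [63, 48, 63, 46, ∞]]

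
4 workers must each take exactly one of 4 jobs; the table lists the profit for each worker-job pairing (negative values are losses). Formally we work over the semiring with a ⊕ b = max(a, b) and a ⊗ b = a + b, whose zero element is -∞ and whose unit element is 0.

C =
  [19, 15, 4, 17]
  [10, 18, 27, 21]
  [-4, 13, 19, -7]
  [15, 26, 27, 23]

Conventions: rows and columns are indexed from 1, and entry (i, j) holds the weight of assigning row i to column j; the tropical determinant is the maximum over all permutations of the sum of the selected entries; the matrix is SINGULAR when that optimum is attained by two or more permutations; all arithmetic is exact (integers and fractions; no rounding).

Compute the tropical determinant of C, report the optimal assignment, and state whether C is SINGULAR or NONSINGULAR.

σ = (1, 2, 3, 4): 19 + 18 + 19 + 23 = 79
σ = (1, 2, 4, 3): 19 + 18 + (-7) + 27 = 57
σ = (1, 3, 2, 4): 19 + 27 + 13 + 23 = 82
σ = (1, 3, 4, 2): 19 + 27 + (-7) + 26 = 65
σ = (1, 4, 2, 3): 19 + 21 + 13 + 27 = 80
σ = (1, 4, 3, 2): 19 + 21 + 19 + 26 = 85
σ = (2, 1, 3, 4): 15 + 10 + 19 + 23 = 67
σ = (2, 1, 4, 3): 15 + 10 + (-7) + 27 = 45
σ = (2, 3, 1, 4): 15 + 27 + (-4) + 23 = 61
σ = (2, 3, 4, 1): 15 + 27 + (-7) + 15 = 50
σ = (2, 4, 1, 3): 15 + 21 + (-4) + 27 = 59
σ = (2, 4, 3, 1): 15 + 21 + 19 + 15 = 70
σ = (3, 1, 2, 4): 4 + 10 + 13 + 23 = 50
σ = (3, 1, 4, 2): 4 + 10 + (-7) + 26 = 33
σ = (3, 2, 1, 4): 4 + 18 + (-4) + 23 = 41
σ = (3, 2, 4, 1): 4 + 18 + (-7) + 15 = 30
σ = (3, 4, 1, 2): 4 + 21 + (-4) + 26 = 47
σ = (3, 4, 2, 1): 4 + 21 + 13 + 15 = 53
σ = (4, 1, 2, 3): 17 + 10 + 13 + 27 = 67
σ = (4, 1, 3, 2): 17 + 10 + 19 + 26 = 72
σ = (4, 2, 1, 3): 17 + 18 + (-4) + 27 = 58
σ = (4, 2, 3, 1): 17 + 18 + 19 + 15 = 69
σ = (4, 3, 1, 2): 17 + 27 + (-4) + 26 = 66
σ = (4, 3, 2, 1): 17 + 27 + 13 + 15 = 72
Optimal value attained by: σ = (1, 4, 3, 2).
Answer: det⊕(C) = 85; verdict: NONSINGULAR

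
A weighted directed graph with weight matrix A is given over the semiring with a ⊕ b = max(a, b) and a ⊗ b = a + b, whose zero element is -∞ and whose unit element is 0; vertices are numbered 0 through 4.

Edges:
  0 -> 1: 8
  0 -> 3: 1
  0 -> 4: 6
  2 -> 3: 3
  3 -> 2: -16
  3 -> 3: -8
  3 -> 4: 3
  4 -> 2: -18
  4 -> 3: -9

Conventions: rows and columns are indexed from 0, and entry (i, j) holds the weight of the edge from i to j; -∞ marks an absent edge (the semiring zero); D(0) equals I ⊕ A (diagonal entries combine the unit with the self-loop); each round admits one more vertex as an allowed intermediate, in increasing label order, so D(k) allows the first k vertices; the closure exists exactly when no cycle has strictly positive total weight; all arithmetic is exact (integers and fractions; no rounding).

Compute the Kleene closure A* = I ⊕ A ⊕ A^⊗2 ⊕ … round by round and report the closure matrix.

D(0):
  [0, 8, -∞, 1, 6]
  [-∞, 0, -∞, -∞, -∞]
  [-∞, -∞, 0, 3, -∞]
  [-∞, -∞, -16, 0, 3]
  [-∞, -∞, -18, -9, 0]
D(1):
  [0, 8, -∞, 1, 6]
  [-∞, 0, -∞, -∞, -∞]
  [-∞, -∞, 0, 3, -∞]
  [-∞, -∞, -16, 0, 3]
  [-∞, -∞, -18, -9, 0]
D(2):
  [0, 8, -∞, 1, 6]
  [-∞, 0, -∞, -∞, -∞]
  [-∞, -∞, 0, 3, -∞]
  [-∞, -∞, -16, 0, 3]
  [-∞, -∞, -18, -9, 0]
D(3):
  [0, 8, -∞, 1, 6]
  [-∞, 0, -∞, -∞, -∞]
  [-∞, -∞, 0, 3, -∞]
  [-∞, -∞, -16, 0, 3]
  [-∞, -∞, -18, -9, 0]
D(4):
  [0, 8, -15, 1, 6]
  [-∞, 0, -∞, -∞, -∞]
  [-∞, -∞, 0, 3, 6]
  [-∞, -∞, -16, 0, 3]
  [-∞, -∞, -18, -9, 0]
D(5):
  [0, 8, -12, 1, 6]
  [-∞, 0, -∞, -∞, -∞]
  [-∞, -∞, 0, 3, 6]
  [-∞, -∞, -15, 0, 3]
  [-∞, -∞, -18, -9, 0]
Answer: A* = [[0, 8, -12, 1, 6], [-∞, 0, -∞, -∞, -∞], [-∞, -∞, 0, 3, 6], [-∞, -∞, -15, 0, 3], [-∞, -∞, -18, -9, 0]]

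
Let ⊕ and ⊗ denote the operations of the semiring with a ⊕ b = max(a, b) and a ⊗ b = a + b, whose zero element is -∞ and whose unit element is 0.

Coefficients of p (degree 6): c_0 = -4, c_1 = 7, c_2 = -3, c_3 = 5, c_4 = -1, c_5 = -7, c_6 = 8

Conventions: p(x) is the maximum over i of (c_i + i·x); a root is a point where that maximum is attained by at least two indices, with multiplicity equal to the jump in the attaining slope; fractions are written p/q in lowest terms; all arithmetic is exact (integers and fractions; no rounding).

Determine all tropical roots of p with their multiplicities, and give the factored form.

hull edge (i=0, c=-4) to (i=1, c=7): slope 11, span 1
hull edge (i=1, c=7) to (i=6, c=8): slope 1/5, span 5
Factored form: p(x) = 8 ⊗ (x ⊕ (-11)) ⊗ (x ⊕ (-1/5)) ⊗ (x ⊕ (-1/5)) ⊗ (x ⊕ (-1/5)) ⊗ (x ⊕ (-1/5)) ⊗ (x ⊕ (-1/5))
Answer: roots = -11 (mult 1), -1/5 (mult 5)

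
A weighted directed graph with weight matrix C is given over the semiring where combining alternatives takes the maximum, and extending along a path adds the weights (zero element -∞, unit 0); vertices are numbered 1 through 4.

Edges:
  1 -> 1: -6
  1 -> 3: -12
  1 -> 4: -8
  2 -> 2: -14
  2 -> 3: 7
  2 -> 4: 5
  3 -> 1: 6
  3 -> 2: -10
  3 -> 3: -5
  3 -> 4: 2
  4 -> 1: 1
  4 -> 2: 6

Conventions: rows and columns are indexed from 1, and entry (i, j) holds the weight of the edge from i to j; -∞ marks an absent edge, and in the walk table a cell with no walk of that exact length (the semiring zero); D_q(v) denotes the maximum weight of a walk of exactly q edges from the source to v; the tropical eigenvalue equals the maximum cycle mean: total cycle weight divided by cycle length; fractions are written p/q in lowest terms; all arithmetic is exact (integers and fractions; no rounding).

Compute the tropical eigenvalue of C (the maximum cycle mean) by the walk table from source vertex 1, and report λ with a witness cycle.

q=0: [0, -∞, -∞, -∞]
q=1: [-6, -∞, -12, -8]
q=2: [-6, -2, -17, -10]
q=3: [-9, -4, 5, 3]
q=4: [11, 9, 3, 7]
Optimal cycle mean attained by: cycle 2->4->2, total 5 + 6, length 2.
Answer: λ = 11/2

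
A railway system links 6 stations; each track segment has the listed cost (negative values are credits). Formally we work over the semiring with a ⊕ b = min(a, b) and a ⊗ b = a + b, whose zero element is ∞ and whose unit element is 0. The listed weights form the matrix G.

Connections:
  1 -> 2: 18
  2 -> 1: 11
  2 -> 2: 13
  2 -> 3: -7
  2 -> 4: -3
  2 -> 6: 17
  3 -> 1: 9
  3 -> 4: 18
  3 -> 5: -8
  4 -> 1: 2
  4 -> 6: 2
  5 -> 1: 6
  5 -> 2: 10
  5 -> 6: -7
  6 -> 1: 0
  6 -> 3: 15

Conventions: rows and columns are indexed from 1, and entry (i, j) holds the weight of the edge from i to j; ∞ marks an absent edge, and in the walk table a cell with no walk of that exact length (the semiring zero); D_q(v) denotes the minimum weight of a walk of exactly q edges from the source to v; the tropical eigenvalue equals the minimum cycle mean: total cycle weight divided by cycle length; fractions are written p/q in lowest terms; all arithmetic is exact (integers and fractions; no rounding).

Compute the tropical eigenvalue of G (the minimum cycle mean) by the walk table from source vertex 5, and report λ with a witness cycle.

q=0: [∞, ∞, ∞, ∞, 0, ∞]
q=1: [6, 10, ∞, ∞, ∞, -7]
q=2: [-7, 23, 3, 7, ∞, 27]
q=3: [9, 11, 16, 20, -5, 9]
q=4: [1, 5, 4, 8, 8, -12]
q=5: [-12, 18, -2, 2, -4, 1]
q=6: [1, 6, 11, 15, -10, -11]
Optimal cycle mean attained by: cycle 2->3->5->2, total (-7) + (-8) + 10, length 3.
Answer: λ = -5/3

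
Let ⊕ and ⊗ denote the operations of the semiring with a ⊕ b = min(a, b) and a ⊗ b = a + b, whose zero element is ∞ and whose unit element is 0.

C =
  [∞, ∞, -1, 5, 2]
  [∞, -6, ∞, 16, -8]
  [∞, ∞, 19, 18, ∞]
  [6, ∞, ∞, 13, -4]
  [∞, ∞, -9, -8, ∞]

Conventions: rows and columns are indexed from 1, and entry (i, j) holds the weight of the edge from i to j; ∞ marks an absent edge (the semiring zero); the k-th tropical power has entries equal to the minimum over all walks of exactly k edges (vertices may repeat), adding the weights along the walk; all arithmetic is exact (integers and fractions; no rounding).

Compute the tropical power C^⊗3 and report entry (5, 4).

C^⊗2:
  [11, ∞, -7, -6, 1]
  [22, -12, -17, -16, -14]
  [24, ∞, 38, 31, 14]
  [19, ∞, -13, -12, 8]
  [-2, ∞, 10, 5, -12]
C^⊗3:
  [0, ∞, -8, -7, -10]
  [-10, -18, -23, -22, -20]
  [37, ∞, 5, 6, 26]
  [-6, ∞, -1, 0, -16]
  [11, ∞, -21, -20, 0]
Key observation: the optimum is the walk 5->4->5->4, with weight (-8) + (-4) + (-8) = -20.
Optimal value attained by: walk 5->4->5->4.
Answer: (C^⊗3)[5][4] = -20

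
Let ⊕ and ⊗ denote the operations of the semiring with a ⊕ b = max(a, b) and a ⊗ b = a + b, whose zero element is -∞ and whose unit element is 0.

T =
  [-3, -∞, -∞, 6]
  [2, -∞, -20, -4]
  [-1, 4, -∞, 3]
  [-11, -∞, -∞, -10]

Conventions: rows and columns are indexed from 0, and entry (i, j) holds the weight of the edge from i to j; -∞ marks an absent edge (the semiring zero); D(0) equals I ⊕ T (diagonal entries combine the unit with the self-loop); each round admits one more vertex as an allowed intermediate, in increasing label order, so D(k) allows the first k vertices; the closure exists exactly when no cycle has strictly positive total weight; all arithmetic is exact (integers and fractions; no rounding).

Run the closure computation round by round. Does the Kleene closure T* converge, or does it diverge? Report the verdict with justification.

D(0):
  [0, -∞, -∞, 6]
  [2, 0, -20, -4]
  [-1, 4, 0, 3]
  [-11, -∞, -∞, 0]
D(1):
  [0, -∞, -∞, 6]
  [2, 0, -20, 8]
  [-1, 4, 0, 5]
  [-11, -∞, -∞, 0]
D(2):
  [0, -∞, -∞, 6]
  [2, 0, -20, 8]
  [6, 4, 0, 12]
  [-11, -∞, -∞, 0]
D(3):
  [0, -∞, -∞, 6]
  [2, 0, -20, 8]
  [6, 4, 0, 12]
  [-11, -∞, -∞, 0]
D(4):
  [0, -∞, -∞, 6]
  [2, 0, -20, 8]
  [6, 4, 0, 12]
  [-11, -∞, -∞, 0]
Key observation: every diagonal entry stays at the unit through all rounds, so no improving cycle exists.
Answer: CONVERGES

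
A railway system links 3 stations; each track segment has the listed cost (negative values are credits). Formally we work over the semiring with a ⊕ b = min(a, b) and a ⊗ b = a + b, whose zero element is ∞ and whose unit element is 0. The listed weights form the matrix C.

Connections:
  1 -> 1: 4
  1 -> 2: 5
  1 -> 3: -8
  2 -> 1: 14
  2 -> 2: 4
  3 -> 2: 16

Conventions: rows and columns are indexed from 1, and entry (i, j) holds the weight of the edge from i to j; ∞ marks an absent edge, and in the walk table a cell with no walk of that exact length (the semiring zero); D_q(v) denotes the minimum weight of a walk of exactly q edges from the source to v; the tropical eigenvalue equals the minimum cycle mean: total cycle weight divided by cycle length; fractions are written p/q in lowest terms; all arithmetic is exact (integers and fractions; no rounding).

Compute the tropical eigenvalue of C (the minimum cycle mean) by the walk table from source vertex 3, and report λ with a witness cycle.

q=0: [∞, ∞, 0]
q=1: [∞, 16, ∞]
q=2: [30, 20, ∞]
q=3: [34, 24, 22]
Optimal cycle mean attained by: cycle 1->1, total 4, length 1.
Answer: λ = 4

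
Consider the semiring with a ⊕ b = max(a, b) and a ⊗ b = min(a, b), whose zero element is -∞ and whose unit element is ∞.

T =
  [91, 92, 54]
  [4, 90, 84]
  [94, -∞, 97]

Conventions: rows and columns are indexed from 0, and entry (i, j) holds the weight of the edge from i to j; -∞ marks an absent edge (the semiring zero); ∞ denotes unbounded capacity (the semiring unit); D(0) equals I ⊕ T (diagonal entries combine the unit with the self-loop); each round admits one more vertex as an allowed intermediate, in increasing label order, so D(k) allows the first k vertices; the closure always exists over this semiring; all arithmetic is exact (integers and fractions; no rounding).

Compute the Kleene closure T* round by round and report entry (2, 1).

D(0):
  [∞, 92, 54]
  [4, ∞, 84]
  [94, -∞, ∞]
D(1):
  [∞, 92, 54]
  [4, ∞, 84]
  [94, 92, ∞]
D(2):
  [∞, 92, 84]
  [4, ∞, 84]
  [94, 92, ∞]
D(3):
  [∞, 92, 84]
  [84, ∞, 84]
  [94, 92, ∞]
Answer: T*[2][1] = 92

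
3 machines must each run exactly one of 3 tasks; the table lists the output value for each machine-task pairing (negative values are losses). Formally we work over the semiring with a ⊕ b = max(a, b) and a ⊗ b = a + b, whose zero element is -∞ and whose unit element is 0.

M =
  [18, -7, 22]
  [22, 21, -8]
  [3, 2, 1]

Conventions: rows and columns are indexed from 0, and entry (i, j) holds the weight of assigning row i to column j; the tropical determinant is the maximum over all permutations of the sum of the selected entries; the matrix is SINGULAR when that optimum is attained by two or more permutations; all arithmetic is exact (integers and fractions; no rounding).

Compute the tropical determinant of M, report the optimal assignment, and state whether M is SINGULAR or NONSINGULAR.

σ = (0, 1, 2): 18 + 21 + 1 = 40
σ = (0, 2, 1): 18 + (-8) + 2 = 12
σ = (1, 0, 2): (-7) + 22 + 1 = 16
σ = (1, 2, 0): (-7) + (-8) + 3 = -12
σ = (2, 0, 1): 22 + 22 + 2 = 46
σ = (2, 1, 0): 22 + 21 + 3 = 46
Optimal value attained by: σ = (2, 0, 1).
Answer: det⊕(M) = 46; verdict: SINGULAR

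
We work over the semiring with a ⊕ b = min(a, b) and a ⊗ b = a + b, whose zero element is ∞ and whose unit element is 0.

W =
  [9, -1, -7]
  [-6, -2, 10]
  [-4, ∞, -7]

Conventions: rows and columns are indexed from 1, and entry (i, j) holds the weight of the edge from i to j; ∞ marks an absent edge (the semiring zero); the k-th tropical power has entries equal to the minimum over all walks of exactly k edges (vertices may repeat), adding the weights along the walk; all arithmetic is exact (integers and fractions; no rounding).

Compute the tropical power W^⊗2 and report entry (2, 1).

W^⊗2:
  [-11, -3, -14]
  [-8, -7, -13]
  [-11, -5, -14]
Key observation: the optimum is the walk 2->2->1, with weight (-2) + (-6) = -8.
Optimal value attained by: walk 2->2->1.
Answer: (W^⊗2)[2][1] = -8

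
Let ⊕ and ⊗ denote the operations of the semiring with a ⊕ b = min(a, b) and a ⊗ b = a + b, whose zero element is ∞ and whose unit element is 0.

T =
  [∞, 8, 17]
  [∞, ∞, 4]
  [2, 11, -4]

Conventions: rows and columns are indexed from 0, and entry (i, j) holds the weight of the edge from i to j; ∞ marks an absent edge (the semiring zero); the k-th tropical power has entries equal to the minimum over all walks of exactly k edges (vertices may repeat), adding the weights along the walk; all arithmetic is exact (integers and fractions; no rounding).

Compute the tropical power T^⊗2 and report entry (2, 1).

T^⊗2:
  [19, 28, 12]
  [6, 15, 0]
  [-2, 7, -8]
Key observation: the optimum is the walk 2->2->1, with weight (-4) + 11 = 7.
Optimal value attained by: walk 2->2->1.
Answer: (T^⊗2)[2][1] = 7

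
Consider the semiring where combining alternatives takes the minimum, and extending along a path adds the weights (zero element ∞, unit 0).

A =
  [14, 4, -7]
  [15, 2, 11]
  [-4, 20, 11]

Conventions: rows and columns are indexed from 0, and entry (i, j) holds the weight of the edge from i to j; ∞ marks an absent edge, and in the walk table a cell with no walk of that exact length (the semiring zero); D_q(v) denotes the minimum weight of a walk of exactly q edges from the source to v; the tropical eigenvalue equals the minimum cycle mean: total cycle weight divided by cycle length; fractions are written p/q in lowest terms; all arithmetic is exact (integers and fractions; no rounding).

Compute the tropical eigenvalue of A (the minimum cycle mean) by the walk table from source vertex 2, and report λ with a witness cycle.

q=0: [∞, ∞, 0]
q=1: [-4, 20, 11]
q=2: [7, 0, -11]
q=3: [-15, 2, 0]
Optimal cycle mean attained by: cycle 0->2->0, total (-7) + (-4), length 2.
Answer: λ = -11/2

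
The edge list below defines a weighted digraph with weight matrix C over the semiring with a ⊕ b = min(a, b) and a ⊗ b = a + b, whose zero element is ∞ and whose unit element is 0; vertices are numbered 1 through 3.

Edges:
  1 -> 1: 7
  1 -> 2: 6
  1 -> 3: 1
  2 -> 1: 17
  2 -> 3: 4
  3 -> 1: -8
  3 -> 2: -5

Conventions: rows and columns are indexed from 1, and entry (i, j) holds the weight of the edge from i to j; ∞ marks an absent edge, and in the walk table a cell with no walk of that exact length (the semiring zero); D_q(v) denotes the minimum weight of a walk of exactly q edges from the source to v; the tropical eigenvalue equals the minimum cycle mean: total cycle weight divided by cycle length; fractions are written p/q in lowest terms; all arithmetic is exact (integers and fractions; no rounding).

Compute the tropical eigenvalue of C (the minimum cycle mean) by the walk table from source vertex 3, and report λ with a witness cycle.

q=0: [∞, ∞, 0]
q=1: [-8, -5, ∞]
q=2: [-1, -2, -7]
q=3: [-15, -12, 0]
Optimal cycle mean attained by: cycle 1->3->1, total 1 + (-8), length 2.
Answer: λ = -7/2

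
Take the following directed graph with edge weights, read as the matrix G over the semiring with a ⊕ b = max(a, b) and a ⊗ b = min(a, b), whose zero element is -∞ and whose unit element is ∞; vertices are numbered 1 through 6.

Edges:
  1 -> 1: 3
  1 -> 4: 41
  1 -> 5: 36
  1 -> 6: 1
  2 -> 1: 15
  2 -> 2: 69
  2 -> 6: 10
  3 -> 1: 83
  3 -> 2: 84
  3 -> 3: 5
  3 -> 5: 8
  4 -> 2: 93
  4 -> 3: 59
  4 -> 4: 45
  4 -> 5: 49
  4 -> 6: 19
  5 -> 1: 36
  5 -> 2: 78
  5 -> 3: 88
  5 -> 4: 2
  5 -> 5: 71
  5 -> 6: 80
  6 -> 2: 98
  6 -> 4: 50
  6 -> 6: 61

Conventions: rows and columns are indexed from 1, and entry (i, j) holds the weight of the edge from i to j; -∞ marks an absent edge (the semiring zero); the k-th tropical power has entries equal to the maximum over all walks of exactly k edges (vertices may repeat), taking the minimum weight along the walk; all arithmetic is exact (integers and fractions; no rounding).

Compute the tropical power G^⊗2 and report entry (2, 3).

G^⊗2:
  [36, 41, 41, 41, 41, 36]
  [15, 69, -∞, 15, 15, 10]
  [15, 69, 8, 41, 36, 10]
  [59, 69, 49, 45, 49, 49]
  [83, 84, 71, 50, 71, 71]
  [15, 69, 50, 50, 49, 61]
Key observation: no walk of exactly 2 edges connects these vertices, so the entry is the semiring zero.
Answer: (G^⊗2)[2][3] = -∞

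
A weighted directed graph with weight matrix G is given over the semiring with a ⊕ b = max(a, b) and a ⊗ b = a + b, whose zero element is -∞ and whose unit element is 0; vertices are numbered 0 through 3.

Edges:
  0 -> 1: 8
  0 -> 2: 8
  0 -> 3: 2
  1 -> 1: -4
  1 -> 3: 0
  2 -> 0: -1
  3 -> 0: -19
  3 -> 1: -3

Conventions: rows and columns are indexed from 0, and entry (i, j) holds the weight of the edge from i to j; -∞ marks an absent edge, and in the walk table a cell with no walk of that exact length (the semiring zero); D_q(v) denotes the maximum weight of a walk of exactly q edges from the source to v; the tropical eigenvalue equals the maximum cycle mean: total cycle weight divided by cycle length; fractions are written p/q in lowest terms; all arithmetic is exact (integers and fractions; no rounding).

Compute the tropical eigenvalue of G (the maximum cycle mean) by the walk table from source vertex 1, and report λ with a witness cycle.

q=0: [-∞, 0, -∞, -∞]
q=1: [-∞, -4, -∞, 0]
q=2: [-19, -3, -∞, -4]
q=3: [-23, -7, -11, -3]
q=4: [-12, -6, -15, -7]
Optimal cycle mean attained by: cycle 0->2->0, total 8 + (-1), length 2.
Answer: λ = 7/2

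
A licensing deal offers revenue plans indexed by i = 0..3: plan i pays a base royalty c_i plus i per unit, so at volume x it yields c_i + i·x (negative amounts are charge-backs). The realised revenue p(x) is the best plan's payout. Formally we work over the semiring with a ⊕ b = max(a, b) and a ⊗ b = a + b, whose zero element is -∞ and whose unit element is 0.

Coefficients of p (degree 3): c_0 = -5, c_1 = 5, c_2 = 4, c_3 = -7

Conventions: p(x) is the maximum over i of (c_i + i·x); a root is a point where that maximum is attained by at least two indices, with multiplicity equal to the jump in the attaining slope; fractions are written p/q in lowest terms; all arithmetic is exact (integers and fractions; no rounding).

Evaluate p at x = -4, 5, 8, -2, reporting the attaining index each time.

p(-4) = max(-5+0·(-4)=-5, 5+1·(-4)=1, 4+2·(-4)=-4, -7+3·(-4)=-19) = 1 (attained by i=1)
p(5) = max(-5+0·5=-5, 5+1·5=10, 4+2·5=14, -7+3·5=8) = 14 (attained by i=2)
p(8) = max(-5+0·8=-5, 5+1·8=13, 4+2·8=20, -7+3·8=17) = 20 (attained by i=2)
p(-2) = max(-5+0·(-2)=-5, 5+1·(-2)=3, 4+2·(-2)=0, -7+3·(-2)=-13) = 3 (attained by i=1)
Answer: p(-4) = 1; p(5) = 14; p(8) = 20; p(-2) = 3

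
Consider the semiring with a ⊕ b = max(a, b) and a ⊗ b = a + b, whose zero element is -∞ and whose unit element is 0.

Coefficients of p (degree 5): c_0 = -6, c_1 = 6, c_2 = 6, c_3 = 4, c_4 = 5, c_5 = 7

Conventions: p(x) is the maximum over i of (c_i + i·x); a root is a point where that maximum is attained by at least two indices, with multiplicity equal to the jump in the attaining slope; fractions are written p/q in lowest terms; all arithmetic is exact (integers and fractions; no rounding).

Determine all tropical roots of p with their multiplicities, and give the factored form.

hull edge (i=0, c=-6) to (i=1, c=6): slope 12, span 1
hull edge (i=1, c=6) to (i=5, c=7): slope 1/4, span 4
Factored form: p(x) = 7 ⊗ (x ⊕ (-12)) ⊗ (x ⊕ (-1/4)) ⊗ (x ⊕ (-1/4)) ⊗ (x ⊕ (-1/4)) ⊗ (x ⊕ (-1/4))
Answer: roots = -12 (mult 1), -1/4 (mult 4)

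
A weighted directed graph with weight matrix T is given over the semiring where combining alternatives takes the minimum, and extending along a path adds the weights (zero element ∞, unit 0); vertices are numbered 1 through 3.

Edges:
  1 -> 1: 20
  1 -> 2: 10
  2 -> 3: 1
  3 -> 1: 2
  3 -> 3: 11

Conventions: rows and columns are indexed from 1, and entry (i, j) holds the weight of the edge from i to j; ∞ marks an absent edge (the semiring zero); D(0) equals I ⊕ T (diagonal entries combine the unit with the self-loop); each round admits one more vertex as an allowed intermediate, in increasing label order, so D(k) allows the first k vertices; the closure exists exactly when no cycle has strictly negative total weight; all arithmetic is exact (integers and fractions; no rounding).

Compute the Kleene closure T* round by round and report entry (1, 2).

D(0):
  [0, 10, ∞]
  [∞, 0, 1]
  [2, ∞, 0]
D(1):
  [0, 10, ∞]
  [∞, 0, 1]
  [2, 12, 0]
D(2):
  [0, 10, 11]
  [∞, 0, 1]
  [2, 12, 0]
D(3):
  [0, 10, 11]
  [3, 0, 1]
  [2, 12, 0]
Answer: T*[1][2] = 10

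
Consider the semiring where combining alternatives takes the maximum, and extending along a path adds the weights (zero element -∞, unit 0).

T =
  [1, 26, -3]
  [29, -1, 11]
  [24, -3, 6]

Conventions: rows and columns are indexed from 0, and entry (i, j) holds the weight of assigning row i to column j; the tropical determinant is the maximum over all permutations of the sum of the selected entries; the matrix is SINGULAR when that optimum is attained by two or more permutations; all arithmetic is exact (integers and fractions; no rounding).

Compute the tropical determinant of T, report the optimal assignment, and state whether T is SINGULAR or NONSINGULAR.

σ = (0, 1, 2): 1 + (-1) + 6 = 6
σ = (0, 2, 1): 1 + 11 + (-3) = 9
σ = (1, 0, 2): 26 + 29 + 6 = 61
σ = (1, 2, 0): 26 + 11 + 24 = 61
σ = (2, 0, 1): (-3) + 29 + (-3) = 23
σ = (2, 1, 0): (-3) + (-1) + 24 = 20
Optimal value attained by: σ = (1, 0, 2).
Answer: det⊕(T) = 61; verdict: SINGULAR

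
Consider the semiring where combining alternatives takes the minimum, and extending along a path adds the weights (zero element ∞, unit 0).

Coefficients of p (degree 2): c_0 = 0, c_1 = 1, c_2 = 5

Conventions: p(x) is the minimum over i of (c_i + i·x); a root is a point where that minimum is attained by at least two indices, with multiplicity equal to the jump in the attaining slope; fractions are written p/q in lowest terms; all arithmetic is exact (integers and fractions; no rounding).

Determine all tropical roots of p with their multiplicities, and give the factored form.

hull edge (i=0, c=0) to (i=1, c=1): slope 1, span 1
hull edge (i=1, c=1) to (i=2, c=5): slope 4, span 1
Factored form: p(x) = 5 ⊗ (x ⊕ (-4)) ⊗ (x ⊕ (-1))
Answer: roots = -4 (mult 1), -1 (mult 1)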